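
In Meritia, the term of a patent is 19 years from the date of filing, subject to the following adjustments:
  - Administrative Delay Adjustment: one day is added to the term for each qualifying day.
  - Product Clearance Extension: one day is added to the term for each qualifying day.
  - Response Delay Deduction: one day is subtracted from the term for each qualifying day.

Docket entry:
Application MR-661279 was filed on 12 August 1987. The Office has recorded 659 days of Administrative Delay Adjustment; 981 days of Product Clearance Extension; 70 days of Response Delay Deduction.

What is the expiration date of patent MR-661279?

Base term: filing date + 19 years → 12 August 2006.
Administrative Delay Adjustment: +659 days → 1 June 2008.
Product Clearance Extension: +981 days → 7 February 2011.
Response Delay Deduction: −70 days → 29 November 2010.

2010-11-29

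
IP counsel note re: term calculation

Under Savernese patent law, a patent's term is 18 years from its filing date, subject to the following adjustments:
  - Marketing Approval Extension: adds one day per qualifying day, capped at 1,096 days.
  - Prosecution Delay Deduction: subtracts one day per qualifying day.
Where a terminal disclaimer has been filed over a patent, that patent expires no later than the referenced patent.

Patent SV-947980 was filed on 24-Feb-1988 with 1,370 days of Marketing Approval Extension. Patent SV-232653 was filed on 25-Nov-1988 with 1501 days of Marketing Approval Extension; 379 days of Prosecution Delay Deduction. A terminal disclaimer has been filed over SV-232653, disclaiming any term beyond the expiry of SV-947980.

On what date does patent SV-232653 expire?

Natural term of SV-232653:
  Base: filing + 18 years → 25 November 2006.
  Marketing Approval Extension: 1501 days claimed exceeds the 1096-day cap, so +1096 days → 25 November 2009.
  Prosecution Delay Deduction: −379 days → 11 November 2008.
Expiry of referenced patent SV-947980:
  Base: filing + 18 years → 24 February 2006.
  Marketing Approval Extension: 1370 days claimed exceeds the 1096-day cap, so +1096 days → 24 February 2009.
Terminal disclaimer: SV-232653 expires on the earlier of 11 November 2008 and 24 February 2009.

November 11, 2008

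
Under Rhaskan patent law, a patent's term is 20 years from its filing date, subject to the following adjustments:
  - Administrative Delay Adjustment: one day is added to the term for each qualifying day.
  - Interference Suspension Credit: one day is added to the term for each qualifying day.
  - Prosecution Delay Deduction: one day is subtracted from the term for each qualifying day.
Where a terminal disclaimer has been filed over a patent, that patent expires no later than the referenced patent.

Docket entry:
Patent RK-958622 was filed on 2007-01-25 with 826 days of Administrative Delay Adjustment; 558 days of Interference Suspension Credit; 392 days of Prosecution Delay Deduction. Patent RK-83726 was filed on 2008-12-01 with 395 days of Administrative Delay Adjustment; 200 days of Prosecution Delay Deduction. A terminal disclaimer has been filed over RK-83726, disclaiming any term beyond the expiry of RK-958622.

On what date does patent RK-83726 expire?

Natural term of RK-83726:
  Base: filing + 20 years → 1 December 2028.
  Administrative Delay Adjustment: +395 days → 31 December 2029.
  Prosecution Delay Deduction: −200 days → 14 June 2029.
Expiry of referenced patent RK-958622:
  Base: filing + 20 years → 25 January 2027.
  Administrative Delay Adjustment: +826 days → 30 April 2029.
  Interference Suspension Credit: +558 days → 9 November 2030.
  Prosecution Delay Deduction: −392 days → 13 October 2029.
Terminal disclaimer: RK-83726 expires on the earlier of 14 June 2029 and 13 October 2029.

2029-06-14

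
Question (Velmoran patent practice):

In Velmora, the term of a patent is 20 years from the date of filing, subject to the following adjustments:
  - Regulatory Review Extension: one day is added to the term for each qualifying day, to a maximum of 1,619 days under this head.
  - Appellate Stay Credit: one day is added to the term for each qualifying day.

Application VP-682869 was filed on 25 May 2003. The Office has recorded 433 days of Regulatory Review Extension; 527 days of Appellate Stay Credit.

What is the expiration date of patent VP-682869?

January 9, 2026

Base term: filing date + 20 years → 25 May 2023.
Regulatory Review Extension: 433 days (within the 1619-day cap) → +433 days → 31 July 2024.
Appellate Stay Credit: +527 days → 9 January 2026.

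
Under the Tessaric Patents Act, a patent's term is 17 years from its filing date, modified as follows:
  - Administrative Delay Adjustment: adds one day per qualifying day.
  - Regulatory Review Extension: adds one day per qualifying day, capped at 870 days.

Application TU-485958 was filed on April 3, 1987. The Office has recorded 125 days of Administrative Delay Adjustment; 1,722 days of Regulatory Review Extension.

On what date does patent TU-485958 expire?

December 24, 2006

Base term: filing date + 17 years → 3 April 2004.
Administrative Delay Adjustment: +125 days → 6 August 2004.
Regulatory Review Extension: 1722 days claimed exceeds the 870-day cap, so +870 days → 24 December 2006.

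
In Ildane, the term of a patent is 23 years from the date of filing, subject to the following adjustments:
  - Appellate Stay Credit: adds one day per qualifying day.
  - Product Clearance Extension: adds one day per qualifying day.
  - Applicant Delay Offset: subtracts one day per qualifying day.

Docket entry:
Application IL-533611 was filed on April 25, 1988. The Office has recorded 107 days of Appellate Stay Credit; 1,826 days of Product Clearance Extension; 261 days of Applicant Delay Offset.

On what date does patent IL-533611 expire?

2015-11-22

Base term: filing date + 23 years → 25 April 2011.
Appellate Stay Credit: +107 days → 10 August 2011.
Product Clearance Extension: +1826 days → 9 August 2016.
Applicant Delay Offset: −261 days → 22 November 2015.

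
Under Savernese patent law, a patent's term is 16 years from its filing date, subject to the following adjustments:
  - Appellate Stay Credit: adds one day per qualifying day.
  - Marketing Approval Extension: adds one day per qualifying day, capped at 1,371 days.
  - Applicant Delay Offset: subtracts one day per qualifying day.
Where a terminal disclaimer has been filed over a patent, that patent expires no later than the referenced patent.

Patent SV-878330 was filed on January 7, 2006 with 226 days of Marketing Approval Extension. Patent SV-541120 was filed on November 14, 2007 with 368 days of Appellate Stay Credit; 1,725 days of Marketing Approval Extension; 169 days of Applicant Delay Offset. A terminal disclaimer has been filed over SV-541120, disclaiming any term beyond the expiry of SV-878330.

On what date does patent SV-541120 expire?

August 21, 2022

Natural term of SV-541120:
  Base: filing + 16 years → 14 November 2023.
  Appellate Stay Credit: +368 days → 16 November 2024.
  Marketing Approval Extension: 1725 days claimed exceeds the 1371-day cap, so +1371 days → 18 August 2028.
  Applicant Delay Offset: −169 days → 2 March 2028.
Expiry of referenced patent SV-878330:
  Base: filing + 16 years → 7 January 2022.
  Marketing Approval Extension: 226 days (within the 1371-day cap) → +226 days → 21 August 2022.
Terminal disclaimer: SV-541120 expires on the earlier of 2 March 2028 and 21 August 2022.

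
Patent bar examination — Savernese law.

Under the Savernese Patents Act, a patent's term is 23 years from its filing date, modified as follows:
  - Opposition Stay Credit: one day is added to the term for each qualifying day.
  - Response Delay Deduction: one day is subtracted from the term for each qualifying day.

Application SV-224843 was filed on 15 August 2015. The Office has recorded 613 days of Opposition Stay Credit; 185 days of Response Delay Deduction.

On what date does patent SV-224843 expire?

Base term: filing date + 23 years → 15 August 2038.
Opposition Stay Credit: +613 days → 19 April 2040.
Response Delay Deduction: −185 days → 17 October 2039.

October 17, 2039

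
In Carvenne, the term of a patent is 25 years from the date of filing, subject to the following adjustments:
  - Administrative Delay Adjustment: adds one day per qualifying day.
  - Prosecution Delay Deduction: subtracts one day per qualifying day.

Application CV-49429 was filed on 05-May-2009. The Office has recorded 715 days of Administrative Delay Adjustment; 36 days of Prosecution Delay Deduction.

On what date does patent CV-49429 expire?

March 14, 2036

Base term: filing date + 25 years → 5 May 2034.
Administrative Delay Adjustment: +715 days → 19 April 2036.
Prosecution Delay Deduction: −36 days → 14 March 2036.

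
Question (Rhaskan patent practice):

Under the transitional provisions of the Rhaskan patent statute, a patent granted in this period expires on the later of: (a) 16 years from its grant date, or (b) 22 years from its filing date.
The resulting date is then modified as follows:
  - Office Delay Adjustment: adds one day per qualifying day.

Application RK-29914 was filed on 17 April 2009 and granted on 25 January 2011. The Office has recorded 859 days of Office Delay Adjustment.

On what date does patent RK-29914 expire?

August 23, 2033

(a) grant + 16 years → 25 January 2027.
(b) filing + 22 years → 17 April 2031.
Later of the two: 17 April 2031.
Office Delay Adjustment: +859 days → 23 August 2033.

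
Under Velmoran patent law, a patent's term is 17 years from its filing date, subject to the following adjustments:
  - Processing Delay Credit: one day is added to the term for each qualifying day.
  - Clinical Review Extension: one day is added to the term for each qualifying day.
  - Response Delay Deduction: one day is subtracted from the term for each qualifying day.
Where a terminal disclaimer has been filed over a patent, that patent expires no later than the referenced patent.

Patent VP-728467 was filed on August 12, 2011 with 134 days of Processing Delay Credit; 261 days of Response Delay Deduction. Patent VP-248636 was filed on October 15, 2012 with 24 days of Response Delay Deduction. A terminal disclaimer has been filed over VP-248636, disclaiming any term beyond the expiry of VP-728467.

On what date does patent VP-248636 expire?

Natural term of VP-248636:
  Base: filing + 17 years → 15 October 2029.
  Response Delay Deduction: −24 days → 21 September 2029.
Expiry of referenced patent VP-728467:
  Base: filing + 17 years → 12 August 2028.
  Processing Delay Credit: +134 days → 24 December 2028.
  Response Delay Deduction: −261 days → 7 April 2028.
Terminal disclaimer: VP-248636 expires on the earlier of 21 September 2029 and 7 April 2028.

2028-04-07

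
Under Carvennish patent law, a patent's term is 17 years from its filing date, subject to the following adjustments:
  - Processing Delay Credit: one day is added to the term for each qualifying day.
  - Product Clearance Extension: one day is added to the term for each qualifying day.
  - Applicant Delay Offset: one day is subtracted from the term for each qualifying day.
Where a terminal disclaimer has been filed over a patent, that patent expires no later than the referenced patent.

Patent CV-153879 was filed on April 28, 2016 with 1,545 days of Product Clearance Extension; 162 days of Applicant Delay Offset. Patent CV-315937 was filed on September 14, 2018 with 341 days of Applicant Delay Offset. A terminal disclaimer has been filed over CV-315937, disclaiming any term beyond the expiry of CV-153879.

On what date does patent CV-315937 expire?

Natural term of CV-315937:
  Base: filing + 17 years → 14 September 2035.
  Applicant Delay Offset: −341 days → 8 October 2034.
Expiry of referenced patent CV-153879:
  Base: filing + 17 years → 28 April 2033.
  Product Clearance Extension: +1545 days → 21 July 2037.
  Applicant Delay Offset: −162 days → 9 February 2037.
Terminal disclaimer: CV-315937 expires on the earlier of 8 October 2034 and 9 February 2037.

October 8, 2034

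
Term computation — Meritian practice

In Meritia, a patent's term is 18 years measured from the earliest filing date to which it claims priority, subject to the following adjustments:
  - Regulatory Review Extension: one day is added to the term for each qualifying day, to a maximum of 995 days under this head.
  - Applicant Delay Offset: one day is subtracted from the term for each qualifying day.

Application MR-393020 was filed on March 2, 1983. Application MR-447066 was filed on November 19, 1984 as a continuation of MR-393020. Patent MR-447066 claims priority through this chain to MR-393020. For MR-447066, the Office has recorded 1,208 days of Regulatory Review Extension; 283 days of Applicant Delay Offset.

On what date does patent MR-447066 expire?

February 12, 2003

Earliest priority filing: 2 March 1983.
Base term: 2 March 1983 + 18 years → 2 March 2001.
Regulatory Review Extension: 1208 days claimed exceeds the 995-day cap, so +995 days → 22 November 2003.
Applicant Delay Offset: −283 days → 12 February 2003.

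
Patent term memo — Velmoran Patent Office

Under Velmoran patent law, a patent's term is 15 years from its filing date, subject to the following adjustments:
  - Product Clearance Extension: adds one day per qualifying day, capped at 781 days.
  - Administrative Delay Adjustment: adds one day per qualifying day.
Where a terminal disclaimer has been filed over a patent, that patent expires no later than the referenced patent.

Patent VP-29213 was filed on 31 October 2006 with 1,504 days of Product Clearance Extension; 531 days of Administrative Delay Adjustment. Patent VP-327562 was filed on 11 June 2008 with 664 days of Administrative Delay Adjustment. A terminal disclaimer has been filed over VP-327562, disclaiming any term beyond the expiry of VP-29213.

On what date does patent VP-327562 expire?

April 5, 2025

Natural term of VP-327562:
  Base: filing + 15 years → 11 June 2023.
  Administrative Delay Adjustment: +664 days → 5 April 2025.
Expiry of referenced patent VP-29213:
  Base: filing + 15 years → 31 October 2021.
  Product Clearance Extension: 1504 days claimed exceeds the 781-day cap, so +781 days → 21 December 2023.
  Administrative Delay Adjustment: +531 days → 4 June 2025.
Terminal disclaimer: VP-327562 expires on the earlier of 5 April 2025 and 4 June 2025.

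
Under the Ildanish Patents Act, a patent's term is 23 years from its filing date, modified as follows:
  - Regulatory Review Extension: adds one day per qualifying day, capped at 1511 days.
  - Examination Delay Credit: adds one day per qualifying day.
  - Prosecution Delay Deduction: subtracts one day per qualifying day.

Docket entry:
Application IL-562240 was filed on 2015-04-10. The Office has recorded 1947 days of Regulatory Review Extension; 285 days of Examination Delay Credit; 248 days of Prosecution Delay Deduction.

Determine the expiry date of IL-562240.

Base term: filing date + 23 years → 10 April 2038.
Regulatory Review Extension: 1947 days claimed exceeds the 1511-day cap, so +1511 days → 30 May 2042.
Examination Delay Credit: +285 days → 11 March 2043.
Prosecution Delay Deduction: −248 days → 6 July 2042.

2042-07-06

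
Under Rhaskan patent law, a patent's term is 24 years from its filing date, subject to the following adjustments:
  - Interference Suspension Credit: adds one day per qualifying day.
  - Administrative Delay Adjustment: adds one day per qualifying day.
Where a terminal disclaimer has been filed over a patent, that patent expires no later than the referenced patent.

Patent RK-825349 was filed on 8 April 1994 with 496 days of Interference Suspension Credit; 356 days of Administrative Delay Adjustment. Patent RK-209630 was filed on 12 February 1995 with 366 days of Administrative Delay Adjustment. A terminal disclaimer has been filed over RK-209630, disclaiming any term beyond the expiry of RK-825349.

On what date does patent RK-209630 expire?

2020-02-13

Natural term of RK-209630:
  Base: filing + 24 years → 12 February 2019.
  Administrative Delay Adjustment: +366 days → 13 February 2020.
Expiry of referenced patent RK-825349:
  Base: filing + 24 years → 8 April 2018.
  Interference Suspension Credit: +496 days → 17 August 2019.
  Administrative Delay Adjustment: +356 days → 7 August 2020.
Terminal disclaimer: RK-209630 expires on the earlier of 13 February 2020 and 7 August 2020.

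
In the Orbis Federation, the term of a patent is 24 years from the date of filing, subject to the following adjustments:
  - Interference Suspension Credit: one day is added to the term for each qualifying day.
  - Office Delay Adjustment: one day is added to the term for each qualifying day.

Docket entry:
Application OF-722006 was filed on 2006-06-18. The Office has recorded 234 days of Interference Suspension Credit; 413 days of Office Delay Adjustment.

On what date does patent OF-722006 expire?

Base term: filing date + 24 years → 18 June 2030.
Interference Suspension Credit: +234 days → 7 February 2031.
Office Delay Adjustment: +413 days → 26 March 2032.

March 26, 2032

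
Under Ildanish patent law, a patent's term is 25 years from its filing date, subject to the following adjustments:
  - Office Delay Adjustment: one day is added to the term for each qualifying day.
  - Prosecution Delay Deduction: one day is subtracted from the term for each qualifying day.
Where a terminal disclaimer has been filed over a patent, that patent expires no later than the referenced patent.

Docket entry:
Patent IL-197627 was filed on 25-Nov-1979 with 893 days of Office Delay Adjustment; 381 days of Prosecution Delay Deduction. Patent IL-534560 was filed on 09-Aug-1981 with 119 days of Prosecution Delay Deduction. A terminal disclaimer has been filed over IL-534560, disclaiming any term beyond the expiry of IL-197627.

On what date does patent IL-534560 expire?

Natural term of IL-534560:
  Base: filing + 25 years → 9 August 2006.
  Prosecution Delay Deduction: −119 days → 12 April 2006.
Expiry of referenced patent IL-197627:
  Base: filing + 25 years → 25 November 2004.
  Office Delay Adjustment: +893 days → 7 May 2007.
  Prosecution Delay Deduction: −381 days → 21 April 2006.
Terminal disclaimer: IL-534560 expires on the earlier of 12 April 2006 and 21 April 2006.

April 12, 2006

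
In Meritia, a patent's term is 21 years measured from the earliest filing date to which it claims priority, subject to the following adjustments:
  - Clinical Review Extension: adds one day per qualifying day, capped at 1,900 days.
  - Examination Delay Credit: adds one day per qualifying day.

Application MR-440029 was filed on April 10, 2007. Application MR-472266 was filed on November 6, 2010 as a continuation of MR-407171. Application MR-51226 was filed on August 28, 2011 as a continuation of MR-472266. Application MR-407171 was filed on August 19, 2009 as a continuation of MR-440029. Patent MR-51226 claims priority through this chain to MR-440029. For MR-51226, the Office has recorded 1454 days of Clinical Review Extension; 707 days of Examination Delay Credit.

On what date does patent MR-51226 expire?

Earliest priority filing: 10 April 2007.
Base term: 10 April 2007 + 21 years → 10 April 2028.
Clinical Review Extension: 1454 days (within the 1900-day cap) → +1454 days → 3 April 2032.
Examination Delay Credit: +707 days → 11 March 2034.

March 11, 2034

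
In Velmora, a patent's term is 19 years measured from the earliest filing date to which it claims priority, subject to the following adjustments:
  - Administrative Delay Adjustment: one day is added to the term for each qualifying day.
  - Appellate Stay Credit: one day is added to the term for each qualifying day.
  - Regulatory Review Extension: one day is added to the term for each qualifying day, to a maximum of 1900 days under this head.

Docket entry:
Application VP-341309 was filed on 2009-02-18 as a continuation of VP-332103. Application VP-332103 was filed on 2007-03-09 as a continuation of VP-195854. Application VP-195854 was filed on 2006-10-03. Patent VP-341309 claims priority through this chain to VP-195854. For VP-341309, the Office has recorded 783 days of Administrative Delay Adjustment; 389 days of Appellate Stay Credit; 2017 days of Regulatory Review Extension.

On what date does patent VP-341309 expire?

March 2, 2034

Earliest priority filing: 3 October 2006.
Base term: 3 October 2006 + 19 years → 3 October 2025.
Administrative Delay Adjustment: +783 days → 25 November 2027.
Appellate Stay Credit: +389 days → 18 December 2028.
Regulatory Review Extension: 2017 days claimed exceeds the 1900-day cap, so +1900 days → 2 March 2034.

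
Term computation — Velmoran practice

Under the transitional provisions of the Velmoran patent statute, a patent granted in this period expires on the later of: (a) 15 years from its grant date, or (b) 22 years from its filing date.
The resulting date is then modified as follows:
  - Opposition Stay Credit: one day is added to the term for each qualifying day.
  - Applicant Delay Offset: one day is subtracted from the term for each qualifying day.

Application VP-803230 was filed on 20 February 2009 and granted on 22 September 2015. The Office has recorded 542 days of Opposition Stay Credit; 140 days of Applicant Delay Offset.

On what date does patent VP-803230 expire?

2032-03-28

(a) grant + 15 years → 22 September 2030.
(b) filing + 22 years → 20 February 2031.
Later of the two: 20 February 2031.
Opposition Stay Credit: +542 days → 15 August 2032.
Applicant Delay Offset: −140 days → 28 March 2032.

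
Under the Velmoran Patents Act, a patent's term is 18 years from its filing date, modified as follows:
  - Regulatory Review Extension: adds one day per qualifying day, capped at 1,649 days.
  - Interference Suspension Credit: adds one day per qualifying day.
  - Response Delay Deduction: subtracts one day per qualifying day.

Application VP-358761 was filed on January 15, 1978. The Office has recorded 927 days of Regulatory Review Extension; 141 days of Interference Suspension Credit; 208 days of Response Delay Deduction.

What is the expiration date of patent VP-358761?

Base term: filing date + 18 years → 15 January 1996.
Regulatory Review Extension: 927 days (within the 1649-day cap) → +927 days → 30 July 1998.
Interference Suspension Credit: +141 days → 18 December 1998.
Response Delay Deduction: −208 days → 24 May 1998.

1998-05-24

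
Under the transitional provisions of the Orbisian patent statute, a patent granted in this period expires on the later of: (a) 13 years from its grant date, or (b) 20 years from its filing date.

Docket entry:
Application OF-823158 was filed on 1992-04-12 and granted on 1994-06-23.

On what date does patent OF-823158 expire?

(a) grant + 13 years → 23 June 2007.
(b) filing + 20 years → 12 April 2012.
Later of the two: 12 April 2012.

April 12, 2012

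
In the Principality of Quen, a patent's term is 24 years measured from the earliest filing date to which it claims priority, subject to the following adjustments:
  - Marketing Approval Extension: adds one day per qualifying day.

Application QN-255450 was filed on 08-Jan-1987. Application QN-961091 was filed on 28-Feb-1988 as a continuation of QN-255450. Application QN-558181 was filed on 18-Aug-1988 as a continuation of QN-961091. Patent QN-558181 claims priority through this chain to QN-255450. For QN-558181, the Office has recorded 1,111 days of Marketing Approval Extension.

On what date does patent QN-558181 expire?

2014-01-23

Earliest priority filing: 8 January 1987.
Base term: 8 January 1987 + 24 years → 8 January 2011.
Marketing Approval Extension: +1111 days → 23 January 2014.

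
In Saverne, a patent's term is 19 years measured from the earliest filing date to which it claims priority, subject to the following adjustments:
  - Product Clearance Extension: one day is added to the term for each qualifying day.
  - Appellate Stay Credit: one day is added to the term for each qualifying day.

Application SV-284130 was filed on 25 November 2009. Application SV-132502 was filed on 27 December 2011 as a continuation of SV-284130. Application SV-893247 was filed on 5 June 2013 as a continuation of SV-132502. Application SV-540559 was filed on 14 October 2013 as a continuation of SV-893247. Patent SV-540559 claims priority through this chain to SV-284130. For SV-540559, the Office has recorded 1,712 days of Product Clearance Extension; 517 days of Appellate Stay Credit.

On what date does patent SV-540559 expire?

Earliest priority filing: 25 November 2009.
Base term: 25 November 2009 + 19 years → 25 November 2028.
Product Clearance Extension: +1712 days → 3 August 2033.
Appellate Stay Credit: +517 days → 2 January 2035.

2035-01-02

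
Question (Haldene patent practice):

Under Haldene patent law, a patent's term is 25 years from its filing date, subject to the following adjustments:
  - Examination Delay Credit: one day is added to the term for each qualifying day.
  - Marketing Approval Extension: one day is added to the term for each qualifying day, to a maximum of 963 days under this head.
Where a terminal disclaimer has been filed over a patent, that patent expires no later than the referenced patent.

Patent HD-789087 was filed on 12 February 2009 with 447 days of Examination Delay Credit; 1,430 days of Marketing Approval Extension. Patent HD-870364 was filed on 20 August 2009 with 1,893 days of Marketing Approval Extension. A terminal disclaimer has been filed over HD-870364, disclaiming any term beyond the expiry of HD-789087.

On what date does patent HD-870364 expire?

2037-04-09

Natural term of HD-870364:
  Base: filing + 25 years → 20 August 2034.
  Marketing Approval Extension: 1893 days claimed exceeds the 963-day cap, so +963 days → 9 April 2037.
Expiry of referenced patent HD-789087:
  Base: filing + 25 years → 12 February 2034.
  Examination Delay Credit: +447 days → 5 May 2035.
  Marketing Approval Extension: 1430 days claimed exceeds the 963-day cap, so +963 days → 23 December 2037.
Terminal disclaimer: HD-870364 expires on the earlier of 9 April 2037 and 23 December 2037.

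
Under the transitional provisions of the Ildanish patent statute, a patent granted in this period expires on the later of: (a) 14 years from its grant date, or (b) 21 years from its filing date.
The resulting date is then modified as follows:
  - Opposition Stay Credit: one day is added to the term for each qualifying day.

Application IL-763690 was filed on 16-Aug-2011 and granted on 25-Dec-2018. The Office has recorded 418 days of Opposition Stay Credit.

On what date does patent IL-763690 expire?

2034-02-16

(a) grant + 14 years → 25 December 2032.
(b) filing + 21 years → 16 August 2032.
Later of the two: 25 December 2032.
Opposition Stay Credit: +418 days → 16 February 2034.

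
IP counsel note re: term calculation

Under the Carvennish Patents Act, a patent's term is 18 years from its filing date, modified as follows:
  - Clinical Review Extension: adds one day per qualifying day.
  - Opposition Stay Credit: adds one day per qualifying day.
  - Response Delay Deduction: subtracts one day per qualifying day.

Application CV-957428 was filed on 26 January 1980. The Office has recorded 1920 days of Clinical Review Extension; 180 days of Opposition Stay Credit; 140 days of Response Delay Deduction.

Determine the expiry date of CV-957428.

June 9, 2003

Base term: filing date + 18 years → 26 January 1998.
Clinical Review Extension: +1920 days → 30 April 2003.
Opposition Stay Credit: +180 days → 27 October 2003.
Response Delay Deduction: −140 days → 9 June 2003.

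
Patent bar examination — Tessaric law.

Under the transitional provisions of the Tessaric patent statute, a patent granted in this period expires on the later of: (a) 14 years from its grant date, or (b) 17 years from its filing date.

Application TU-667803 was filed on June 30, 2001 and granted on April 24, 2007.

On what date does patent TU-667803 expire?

(a) grant + 14 years → 24 April 2021.
(b) filing + 17 years → 30 June 2018.
Later of the two: 24 April 2021.

2021-04-24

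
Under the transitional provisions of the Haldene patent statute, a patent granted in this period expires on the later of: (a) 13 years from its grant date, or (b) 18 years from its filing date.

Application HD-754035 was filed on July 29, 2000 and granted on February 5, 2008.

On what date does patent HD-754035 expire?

February 5, 2021

(a) grant + 13 years → 5 February 2021.
(b) filing + 18 years → 29 July 2018.
Later of the two: 5 February 2021.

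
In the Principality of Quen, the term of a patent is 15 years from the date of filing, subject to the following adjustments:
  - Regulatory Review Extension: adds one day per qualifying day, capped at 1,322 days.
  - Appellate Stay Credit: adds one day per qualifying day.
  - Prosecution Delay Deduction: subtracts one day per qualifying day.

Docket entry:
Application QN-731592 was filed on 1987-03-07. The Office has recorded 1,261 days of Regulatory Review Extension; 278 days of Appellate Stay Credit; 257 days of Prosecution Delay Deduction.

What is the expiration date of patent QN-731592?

Base term: filing date + 15 years → 7 March 2002.
Regulatory Review Extension: 1261 days (within the 1322-day cap) → +1261 days → 19 August 2005.
Appellate Stay Credit: +278 days → 24 May 2006.
Prosecution Delay Deduction: −257 days → 9 September 2005.

2005-09-09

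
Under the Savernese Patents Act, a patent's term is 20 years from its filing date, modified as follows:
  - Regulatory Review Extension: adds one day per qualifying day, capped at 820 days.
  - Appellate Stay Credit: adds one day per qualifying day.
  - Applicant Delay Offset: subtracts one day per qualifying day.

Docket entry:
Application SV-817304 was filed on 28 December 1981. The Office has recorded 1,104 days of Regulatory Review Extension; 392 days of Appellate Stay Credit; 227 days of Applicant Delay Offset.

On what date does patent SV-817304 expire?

2004-09-08

Base term: filing date + 20 years → 28 December 2001.
Regulatory Review Extension: 1104 days claimed exceeds the 820-day cap, so +820 days → 27 March 2004.
Appellate Stay Credit: +392 days → 23 April 2005.
Applicant Delay Offset: −227 days → 8 September 2004.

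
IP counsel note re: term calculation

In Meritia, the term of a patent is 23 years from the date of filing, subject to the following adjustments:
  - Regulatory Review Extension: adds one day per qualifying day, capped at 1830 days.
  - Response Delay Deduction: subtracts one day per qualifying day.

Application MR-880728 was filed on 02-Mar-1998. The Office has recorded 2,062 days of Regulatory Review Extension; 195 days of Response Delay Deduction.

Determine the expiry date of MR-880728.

2025-08-23

Base term: filing date + 23 years → 2 March 2021.
Regulatory Review Extension: 2062 days claimed exceeds the 1830-day cap, so +1830 days → 6 March 2026.
Response Delay Deduction: −195 days → 23 August 2025.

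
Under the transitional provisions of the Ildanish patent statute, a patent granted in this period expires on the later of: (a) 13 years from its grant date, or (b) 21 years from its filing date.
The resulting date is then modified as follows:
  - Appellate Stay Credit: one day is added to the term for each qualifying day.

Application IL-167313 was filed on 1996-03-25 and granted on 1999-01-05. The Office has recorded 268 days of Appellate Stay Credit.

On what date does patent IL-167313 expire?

(a) grant + 13 years → 5 January 2012.
(b) filing + 21 years → 25 March 2017.
Later of the two: 25 March 2017.
Appellate Stay Credit: +268 days → 18 December 2017.

December 18, 2017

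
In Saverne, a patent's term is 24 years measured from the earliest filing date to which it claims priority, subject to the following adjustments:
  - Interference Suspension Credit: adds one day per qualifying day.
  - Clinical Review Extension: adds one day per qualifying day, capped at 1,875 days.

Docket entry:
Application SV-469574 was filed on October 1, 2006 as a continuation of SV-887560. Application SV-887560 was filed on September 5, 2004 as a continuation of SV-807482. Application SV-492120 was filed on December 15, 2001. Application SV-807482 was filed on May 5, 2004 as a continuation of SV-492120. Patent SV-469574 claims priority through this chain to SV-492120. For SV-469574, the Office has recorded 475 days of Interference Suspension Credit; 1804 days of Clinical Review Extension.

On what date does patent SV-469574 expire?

Earliest priority filing: 15 December 2001.
Base term: 15 December 2001 + 24 years → 15 December 2025.
Interference Suspension Credit: +475 days → 4 April 2027.
Clinical Review Extension: 1804 days (within the 1875-day cap) → +1804 days → 12 March 2032.

2032-03-12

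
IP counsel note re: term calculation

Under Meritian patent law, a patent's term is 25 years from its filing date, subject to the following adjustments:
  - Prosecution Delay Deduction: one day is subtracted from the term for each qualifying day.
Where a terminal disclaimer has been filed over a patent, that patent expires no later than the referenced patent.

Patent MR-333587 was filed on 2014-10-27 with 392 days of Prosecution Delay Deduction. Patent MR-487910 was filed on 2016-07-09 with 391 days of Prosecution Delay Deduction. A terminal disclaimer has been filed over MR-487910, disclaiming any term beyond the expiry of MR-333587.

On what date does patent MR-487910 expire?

2038-09-30

Natural term of MR-487910:
  Base: filing + 25 years → 9 July 2041.
  Prosecution Delay Deduction: −391 days → 13 June 2040.
Expiry of referenced patent MR-333587:
  Base: filing + 25 years → 27 October 2039.
  Prosecution Delay Deduction: −392 days → 30 September 2038.
Terminal disclaimer: MR-487910 expires on the earlier of 13 June 2040 and 30 September 2038.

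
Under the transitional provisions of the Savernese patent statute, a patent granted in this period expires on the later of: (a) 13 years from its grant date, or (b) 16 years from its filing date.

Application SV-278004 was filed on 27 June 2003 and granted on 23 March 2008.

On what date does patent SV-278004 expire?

(a) grant + 13 years → 23 March 2021.
(b) filing + 16 years → 27 June 2019.
Later of the two: 23 March 2021.

2021-03-23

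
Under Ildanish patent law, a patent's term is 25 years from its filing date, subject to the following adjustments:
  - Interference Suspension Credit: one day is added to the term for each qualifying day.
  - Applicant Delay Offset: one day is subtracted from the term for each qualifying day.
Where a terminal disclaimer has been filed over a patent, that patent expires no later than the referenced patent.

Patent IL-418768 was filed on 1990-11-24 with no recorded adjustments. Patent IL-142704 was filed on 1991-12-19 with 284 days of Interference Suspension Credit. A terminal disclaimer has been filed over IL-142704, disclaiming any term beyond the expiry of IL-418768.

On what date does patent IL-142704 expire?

Natural term of IL-142704:
  Base: filing + 25 years → 19 December 2016.
  Interference Suspension Credit: +284 days → 29 September 2017.
Expiry of referenced patent IL-418768:
  Base: filing + 25 years → 24 November 2015.
Terminal disclaimer: IL-142704 expires on the earlier of 29 September 2017 and 24 November 2015.

2015-11-24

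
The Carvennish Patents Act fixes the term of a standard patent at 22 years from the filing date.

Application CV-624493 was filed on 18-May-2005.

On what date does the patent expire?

May 18, 2027

Filing date + 22 years → 18 May 2027.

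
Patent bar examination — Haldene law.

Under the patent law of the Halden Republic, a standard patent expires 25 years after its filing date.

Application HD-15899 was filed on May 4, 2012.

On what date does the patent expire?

Filing date + 25 years → 4 May 2037.

May 4, 2037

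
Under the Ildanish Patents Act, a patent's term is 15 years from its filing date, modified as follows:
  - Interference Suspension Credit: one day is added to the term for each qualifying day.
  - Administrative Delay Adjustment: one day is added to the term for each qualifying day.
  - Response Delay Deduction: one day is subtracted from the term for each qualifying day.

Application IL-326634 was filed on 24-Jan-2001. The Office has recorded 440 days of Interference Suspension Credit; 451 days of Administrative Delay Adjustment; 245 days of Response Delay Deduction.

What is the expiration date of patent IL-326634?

2017-10-31

Base term: filing date + 15 years → 24 January 2016.
Interference Suspension Credit: +440 days → 8 April 2017.
Administrative Delay Adjustment: +451 days → 3 July 2018.
Response Delay Deduction: −245 days → 31 October 2017.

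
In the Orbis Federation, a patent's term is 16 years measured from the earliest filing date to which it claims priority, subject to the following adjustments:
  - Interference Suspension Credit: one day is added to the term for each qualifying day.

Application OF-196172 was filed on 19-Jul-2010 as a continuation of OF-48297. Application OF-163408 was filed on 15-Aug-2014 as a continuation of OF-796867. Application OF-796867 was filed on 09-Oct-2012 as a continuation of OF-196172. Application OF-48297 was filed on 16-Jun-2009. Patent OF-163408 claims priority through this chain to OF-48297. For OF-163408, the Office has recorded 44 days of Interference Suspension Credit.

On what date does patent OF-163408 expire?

2025-07-30

Earliest priority filing: 16 June 2009.
Base term: 16 June 2009 + 16 years → 16 June 2025.
Interference Suspension Credit: +44 days → 30 July 2025.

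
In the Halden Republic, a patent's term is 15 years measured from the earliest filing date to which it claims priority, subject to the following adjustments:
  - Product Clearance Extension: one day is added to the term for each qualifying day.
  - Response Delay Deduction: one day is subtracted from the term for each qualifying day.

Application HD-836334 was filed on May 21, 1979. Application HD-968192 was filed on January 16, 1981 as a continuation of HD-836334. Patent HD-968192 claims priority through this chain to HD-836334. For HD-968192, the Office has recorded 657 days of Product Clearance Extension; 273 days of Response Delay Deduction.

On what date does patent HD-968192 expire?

June 9, 1995

Earliest priority filing: 21 May 1979.
Base term: 21 May 1979 + 15 years → 21 May 1994.
Product Clearance Extension: +657 days → 8 March 1996.
Response Delay Deduction: −273 days → 9 June 1995.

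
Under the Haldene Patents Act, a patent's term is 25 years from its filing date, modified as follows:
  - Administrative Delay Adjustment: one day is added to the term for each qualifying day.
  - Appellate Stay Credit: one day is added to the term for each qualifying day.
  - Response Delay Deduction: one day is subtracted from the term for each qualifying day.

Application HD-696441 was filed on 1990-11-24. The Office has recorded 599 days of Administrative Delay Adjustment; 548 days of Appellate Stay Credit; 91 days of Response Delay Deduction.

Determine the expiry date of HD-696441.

October 15, 2018

Base term: filing date + 25 years → 24 November 2015.
Administrative Delay Adjustment: +599 days → 15 July 2017.
Appellate Stay Credit: +548 days → 14 January 2019.
Response Delay Deduction: −91 days → 15 October 2018.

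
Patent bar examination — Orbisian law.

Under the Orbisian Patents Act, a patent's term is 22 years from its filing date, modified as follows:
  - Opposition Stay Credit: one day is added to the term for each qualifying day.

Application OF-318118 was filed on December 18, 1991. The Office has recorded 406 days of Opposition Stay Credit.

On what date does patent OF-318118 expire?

Base term: filing date + 22 years → 18 December 2013.
Opposition Stay Credit: +406 days → 28 January 2015.

January 28, 2015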